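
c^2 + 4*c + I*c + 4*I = (c + 4)*(c + I)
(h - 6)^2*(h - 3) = h^3 - 15*h^2 + 72*h - 108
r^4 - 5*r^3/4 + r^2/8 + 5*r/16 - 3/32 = (r - 3/4)*(r - 1/2)^2*(r + 1/2)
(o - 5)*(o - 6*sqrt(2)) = o^2 - 6*sqrt(2)*o - 5*o + 30*sqrt(2)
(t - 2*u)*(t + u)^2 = t^3 - 3*t*u^2 - 2*u^3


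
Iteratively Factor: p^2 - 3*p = (p - 3)*(p)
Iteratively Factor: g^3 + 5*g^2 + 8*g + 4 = (g + 2)*(g^2 + 3*g + 2) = (g + 2)^2*(g + 1)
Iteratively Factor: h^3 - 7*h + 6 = (h - 1)*(h^2 + h - 6) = (h - 2)*(h - 1)*(h + 3)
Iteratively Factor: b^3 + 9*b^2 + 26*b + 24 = (b + 3)*(b^2 + 6*b + 8) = (b + 2)*(b + 3)*(b + 4)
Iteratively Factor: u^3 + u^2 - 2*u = (u)*(u^2 + u - 2) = u*(u - 1)*(u + 2)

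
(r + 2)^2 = r^2 + 4*r + 4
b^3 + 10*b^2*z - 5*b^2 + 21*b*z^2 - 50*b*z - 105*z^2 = (b - 5)*(b + 3*z)*(b + 7*z)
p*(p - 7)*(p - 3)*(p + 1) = p^4 - 9*p^3 + 11*p^2 + 21*p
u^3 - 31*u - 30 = (u - 6)*(u + 1)*(u + 5)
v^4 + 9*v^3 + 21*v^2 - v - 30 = (v - 1)*(v + 2)*(v + 3)*(v + 5)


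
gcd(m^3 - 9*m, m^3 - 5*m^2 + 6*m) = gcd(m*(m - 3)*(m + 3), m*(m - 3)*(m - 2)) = m^2 - 3*m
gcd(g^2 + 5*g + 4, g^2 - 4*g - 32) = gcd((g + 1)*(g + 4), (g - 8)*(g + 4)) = g + 4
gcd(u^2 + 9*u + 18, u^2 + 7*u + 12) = u + 3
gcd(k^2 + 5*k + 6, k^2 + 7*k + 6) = 1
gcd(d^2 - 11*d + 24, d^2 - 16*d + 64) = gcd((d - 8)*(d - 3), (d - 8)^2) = d - 8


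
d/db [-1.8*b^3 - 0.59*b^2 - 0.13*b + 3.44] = -5.4*b^2 - 1.18*b - 0.13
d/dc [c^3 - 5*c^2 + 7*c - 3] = 3*c^2 - 10*c + 7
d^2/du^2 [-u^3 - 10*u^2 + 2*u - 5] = -6*u - 20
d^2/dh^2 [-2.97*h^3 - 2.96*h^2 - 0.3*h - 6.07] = -17.82*h - 5.92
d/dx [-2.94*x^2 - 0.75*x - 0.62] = -5.88*x - 0.75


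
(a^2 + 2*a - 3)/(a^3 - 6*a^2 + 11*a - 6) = (a + 3)/(a^2 - 5*a + 6)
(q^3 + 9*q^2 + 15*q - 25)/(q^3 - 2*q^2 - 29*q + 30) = (q + 5)/(q - 6)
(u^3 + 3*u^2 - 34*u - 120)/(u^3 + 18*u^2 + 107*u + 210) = (u^2 - 2*u - 24)/(u^2 + 13*u + 42)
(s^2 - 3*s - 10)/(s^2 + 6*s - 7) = (s^2 - 3*s - 10)/(s^2 + 6*s - 7)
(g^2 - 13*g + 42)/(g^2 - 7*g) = (g - 6)/g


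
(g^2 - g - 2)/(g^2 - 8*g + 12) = (g + 1)/(g - 6)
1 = 1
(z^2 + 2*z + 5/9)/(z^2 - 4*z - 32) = (z^2 + 2*z + 5/9)/(z^2 - 4*z - 32)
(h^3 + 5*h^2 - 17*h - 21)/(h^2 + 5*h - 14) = (h^2 - 2*h - 3)/(h - 2)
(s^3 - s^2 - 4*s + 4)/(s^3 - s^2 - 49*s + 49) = (s^2 - 4)/(s^2 - 49)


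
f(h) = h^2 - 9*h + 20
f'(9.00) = 9.00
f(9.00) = 20.00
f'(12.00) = 15.00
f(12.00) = 56.00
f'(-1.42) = -11.84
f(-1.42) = 34.80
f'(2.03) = -4.94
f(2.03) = 5.85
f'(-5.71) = -20.42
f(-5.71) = 103.99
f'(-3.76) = -16.52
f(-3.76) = 67.98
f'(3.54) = -1.92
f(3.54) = 0.67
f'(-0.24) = -9.48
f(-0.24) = 22.22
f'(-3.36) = -15.72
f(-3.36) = 61.53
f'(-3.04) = -15.08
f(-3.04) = 56.60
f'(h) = 2*h - 9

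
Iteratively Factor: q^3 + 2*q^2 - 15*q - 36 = (q + 3)*(q^2 - q - 12) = (q + 3)^2*(q - 4)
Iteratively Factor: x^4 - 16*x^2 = (x)*(x^3 - 16*x) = x^2*(x^2 - 16) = x^2*(x - 4)*(x + 4)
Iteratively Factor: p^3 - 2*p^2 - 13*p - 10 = (p + 1)*(p^2 - 3*p - 10) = (p + 1)*(p + 2)*(p - 5)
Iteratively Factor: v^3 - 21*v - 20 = (v - 5)*(v^2 + 5*v + 4) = (v - 5)*(v + 4)*(v + 1)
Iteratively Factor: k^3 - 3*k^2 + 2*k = (k - 2)*(k^2 - k) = k*(k - 2)*(k - 1)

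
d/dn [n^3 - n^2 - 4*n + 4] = 3*n^2 - 2*n - 4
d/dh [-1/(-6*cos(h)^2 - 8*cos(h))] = (3*cos(h) + 2)*sin(h)/((3*cos(h) + 4)^2*cos(h)^2)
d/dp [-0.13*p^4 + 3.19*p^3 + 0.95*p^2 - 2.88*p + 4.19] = -0.52*p^3 + 9.57*p^2 + 1.9*p - 2.88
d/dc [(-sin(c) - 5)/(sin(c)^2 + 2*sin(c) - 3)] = (sin(c)^2 + 10*sin(c) + 13)*cos(c)/(sin(c)^2 + 2*sin(c) - 3)^2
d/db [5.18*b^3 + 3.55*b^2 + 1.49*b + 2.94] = 15.54*b^2 + 7.1*b + 1.49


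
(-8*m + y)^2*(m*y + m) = 64*m^3*y + 64*m^3 - 16*m^2*y^2 - 16*m^2*y + m*y^3 + m*y^2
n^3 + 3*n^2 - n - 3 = (n - 1)*(n + 1)*(n + 3)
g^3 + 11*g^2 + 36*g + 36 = (g + 2)*(g + 3)*(g + 6)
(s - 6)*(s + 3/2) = s^2 - 9*s/2 - 9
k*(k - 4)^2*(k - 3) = k^4 - 11*k^3 + 40*k^2 - 48*k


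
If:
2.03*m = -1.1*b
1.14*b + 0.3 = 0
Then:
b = -0.26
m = 0.14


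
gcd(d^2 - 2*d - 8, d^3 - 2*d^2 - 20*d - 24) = d + 2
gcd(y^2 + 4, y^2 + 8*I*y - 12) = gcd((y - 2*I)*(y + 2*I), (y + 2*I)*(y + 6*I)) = y + 2*I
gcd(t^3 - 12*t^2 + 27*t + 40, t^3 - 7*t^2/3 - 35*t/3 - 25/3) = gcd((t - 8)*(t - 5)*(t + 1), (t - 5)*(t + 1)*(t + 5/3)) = t^2 - 4*t - 5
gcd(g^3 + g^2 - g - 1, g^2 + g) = g + 1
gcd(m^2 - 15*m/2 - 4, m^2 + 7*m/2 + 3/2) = m + 1/2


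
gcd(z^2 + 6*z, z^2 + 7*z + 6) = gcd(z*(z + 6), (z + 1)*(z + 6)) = z + 6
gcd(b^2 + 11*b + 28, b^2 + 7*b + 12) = b + 4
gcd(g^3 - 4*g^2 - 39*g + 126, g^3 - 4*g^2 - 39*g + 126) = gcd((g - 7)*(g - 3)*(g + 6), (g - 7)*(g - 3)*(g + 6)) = g^3 - 4*g^2 - 39*g + 126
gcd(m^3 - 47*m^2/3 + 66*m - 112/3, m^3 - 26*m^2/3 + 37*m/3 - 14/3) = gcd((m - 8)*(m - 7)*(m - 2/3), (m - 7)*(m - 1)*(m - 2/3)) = m^2 - 23*m/3 + 14/3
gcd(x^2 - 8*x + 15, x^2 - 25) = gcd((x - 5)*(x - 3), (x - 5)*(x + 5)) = x - 5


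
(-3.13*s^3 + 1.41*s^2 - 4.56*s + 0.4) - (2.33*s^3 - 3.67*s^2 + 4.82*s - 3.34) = -5.46*s^3 + 5.08*s^2 - 9.38*s + 3.74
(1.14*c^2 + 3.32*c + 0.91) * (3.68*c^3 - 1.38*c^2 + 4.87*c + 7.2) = 4.1952*c^5 + 10.6444*c^4 + 4.319*c^3 + 23.1206*c^2 + 28.3357*c + 6.552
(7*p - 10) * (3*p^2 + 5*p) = 21*p^3 + 5*p^2 - 50*p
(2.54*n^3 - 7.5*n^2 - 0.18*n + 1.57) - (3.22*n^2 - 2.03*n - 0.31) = 2.54*n^3 - 10.72*n^2 + 1.85*n + 1.88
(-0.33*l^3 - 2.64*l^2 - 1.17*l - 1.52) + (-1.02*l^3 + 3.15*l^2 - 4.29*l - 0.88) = -1.35*l^3 + 0.51*l^2 - 5.46*l - 2.4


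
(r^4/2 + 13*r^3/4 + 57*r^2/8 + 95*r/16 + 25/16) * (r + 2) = r^5/2 + 17*r^4/4 + 109*r^3/8 + 323*r^2/16 + 215*r/16 + 25/8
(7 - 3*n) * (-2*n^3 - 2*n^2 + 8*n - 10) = 6*n^4 - 8*n^3 - 38*n^2 + 86*n - 70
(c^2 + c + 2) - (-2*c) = c^2 + 3*c + 2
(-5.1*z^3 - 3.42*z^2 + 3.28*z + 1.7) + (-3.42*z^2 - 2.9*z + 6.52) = -5.1*z^3 - 6.84*z^2 + 0.38*z + 8.22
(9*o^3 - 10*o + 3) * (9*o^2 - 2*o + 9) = 81*o^5 - 18*o^4 - 9*o^3 + 47*o^2 - 96*o + 27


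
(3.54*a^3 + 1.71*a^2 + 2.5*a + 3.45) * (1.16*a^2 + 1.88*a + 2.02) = 4.1064*a^5 + 8.6388*a^4 + 13.2656*a^3 + 12.1562*a^2 + 11.536*a + 6.969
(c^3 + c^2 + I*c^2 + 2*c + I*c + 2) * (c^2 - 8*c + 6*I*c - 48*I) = c^5 - 7*c^4 + 7*I*c^4 - 12*c^3 - 49*I*c^3 + 28*c^2 - 44*I*c^2 + 32*c - 84*I*c - 96*I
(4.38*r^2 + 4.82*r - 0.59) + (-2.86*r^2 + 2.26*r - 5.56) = 1.52*r^2 + 7.08*r - 6.15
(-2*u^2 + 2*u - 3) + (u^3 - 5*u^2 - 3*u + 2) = u^3 - 7*u^2 - u - 1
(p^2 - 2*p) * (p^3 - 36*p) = p^5 - 2*p^4 - 36*p^3 + 72*p^2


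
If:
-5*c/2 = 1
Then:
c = -2/5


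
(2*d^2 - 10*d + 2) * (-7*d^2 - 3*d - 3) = -14*d^4 + 64*d^3 + 10*d^2 + 24*d - 6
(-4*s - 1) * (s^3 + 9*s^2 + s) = -4*s^4 - 37*s^3 - 13*s^2 - s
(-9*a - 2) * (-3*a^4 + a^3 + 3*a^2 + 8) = 27*a^5 - 3*a^4 - 29*a^3 - 6*a^2 - 72*a - 16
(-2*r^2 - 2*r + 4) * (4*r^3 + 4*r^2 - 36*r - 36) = -8*r^5 - 16*r^4 + 80*r^3 + 160*r^2 - 72*r - 144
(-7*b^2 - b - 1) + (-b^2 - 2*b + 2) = -8*b^2 - 3*b + 1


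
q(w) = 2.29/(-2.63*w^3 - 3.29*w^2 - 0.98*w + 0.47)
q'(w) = 2.29*(7.89*w^2 + 6.58*w + 0.98)/(-2.63*w^3 - 3.29*w^2 - 0.98*w + 0.47)^2 = (18.0681*w^2 + 15.0682*w + 2.2442)/(2.63*w^3 + 3.29*w^2 + 0.98*w - 0.47)^2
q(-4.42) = 0.01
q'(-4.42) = 0.01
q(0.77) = -0.67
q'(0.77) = 2.08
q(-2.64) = 0.08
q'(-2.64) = 0.11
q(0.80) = -0.61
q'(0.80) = 1.82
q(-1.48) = 0.71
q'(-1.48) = 1.86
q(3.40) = -0.02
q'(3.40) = 0.01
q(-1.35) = 1.01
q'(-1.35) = 2.88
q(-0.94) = 3.43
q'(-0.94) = 9.05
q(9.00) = -0.00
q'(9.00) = 0.00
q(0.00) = 4.87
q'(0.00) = 10.16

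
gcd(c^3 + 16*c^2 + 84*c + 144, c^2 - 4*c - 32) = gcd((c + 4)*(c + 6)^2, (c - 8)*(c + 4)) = c + 4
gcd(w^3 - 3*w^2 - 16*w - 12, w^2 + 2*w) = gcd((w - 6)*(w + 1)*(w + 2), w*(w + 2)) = w + 2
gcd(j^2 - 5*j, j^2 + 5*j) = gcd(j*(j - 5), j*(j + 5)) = j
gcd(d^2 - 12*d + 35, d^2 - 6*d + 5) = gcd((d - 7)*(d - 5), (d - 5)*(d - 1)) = d - 5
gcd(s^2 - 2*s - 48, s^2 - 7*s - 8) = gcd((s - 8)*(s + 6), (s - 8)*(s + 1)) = s - 8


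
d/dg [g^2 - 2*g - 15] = 2*g - 2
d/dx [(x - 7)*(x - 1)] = 2*x - 8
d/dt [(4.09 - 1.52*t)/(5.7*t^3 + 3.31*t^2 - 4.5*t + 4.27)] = (17.328*t^3 - 64.9078*t^2 - 27.0758*t + 11.9146)/(32.49*t^6 + 37.734*t^5 - 40.3439*t^4 + 18.888*t^3 + 48.5174*t^2 - 38.43*t + 18.2329)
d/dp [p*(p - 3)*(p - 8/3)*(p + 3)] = 4*p^3 - 8*p^2 - 18*p + 24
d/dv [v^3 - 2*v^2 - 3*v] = 3*v^2 - 4*v - 3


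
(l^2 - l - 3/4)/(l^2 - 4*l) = (l^2 - l - 3/4)/(l*(l - 4))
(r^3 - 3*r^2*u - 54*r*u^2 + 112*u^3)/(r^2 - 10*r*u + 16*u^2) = r + 7*u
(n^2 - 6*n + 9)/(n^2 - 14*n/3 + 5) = 3*(n - 3)/(3*n - 5)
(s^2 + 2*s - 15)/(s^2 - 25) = (s - 3)/(s - 5)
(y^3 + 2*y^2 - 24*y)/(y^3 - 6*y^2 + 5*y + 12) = y*(y + 6)/(y^2 - 2*y - 3)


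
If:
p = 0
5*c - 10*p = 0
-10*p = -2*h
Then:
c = 0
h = 0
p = 0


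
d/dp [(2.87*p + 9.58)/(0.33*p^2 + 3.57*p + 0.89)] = (0.9471*p^2 + 10.2459*p - (0.66*p + 3.57)*(2.87*p + 9.58) + 2.5543)/(0.33*p^2 + 3.57*p + 0.89)^2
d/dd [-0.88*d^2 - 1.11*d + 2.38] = -1.76*d - 1.11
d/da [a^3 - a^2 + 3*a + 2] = 3*a^2 - 2*a + 3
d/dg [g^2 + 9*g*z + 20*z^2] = 2*g + 9*z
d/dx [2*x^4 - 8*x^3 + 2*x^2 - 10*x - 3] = 8*x^3 - 24*x^2 + 4*x - 10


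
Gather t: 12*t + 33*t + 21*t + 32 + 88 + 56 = 66*t + 176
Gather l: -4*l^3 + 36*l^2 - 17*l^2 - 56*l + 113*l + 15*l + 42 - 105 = -4*l^3 + 19*l^2 + 72*l - 63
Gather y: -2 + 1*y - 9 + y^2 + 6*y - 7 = y^2 + 7*y - 18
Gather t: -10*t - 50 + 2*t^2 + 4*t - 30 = 2*t^2 - 6*t - 80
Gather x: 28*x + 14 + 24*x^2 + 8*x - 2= 24*x^2 + 36*x + 12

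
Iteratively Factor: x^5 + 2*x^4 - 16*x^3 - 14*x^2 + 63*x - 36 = (x + 4)*(x^4 - 2*x^3 - 8*x^2 + 18*x - 9) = (x - 3)*(x + 4)*(x^3 + x^2 - 5*x + 3) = (x - 3)*(x - 1)*(x + 4)*(x^2 + 2*x - 3) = (x - 3)*(x - 1)^2*(x + 4)*(x + 3)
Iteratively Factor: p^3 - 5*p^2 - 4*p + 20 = (p + 2)*(p^2 - 7*p + 10) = (p - 2)*(p + 2)*(p - 5)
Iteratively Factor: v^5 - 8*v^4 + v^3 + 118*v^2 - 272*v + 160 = (v - 5)*(v^4 - 3*v^3 - 14*v^2 + 48*v - 32) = (v - 5)*(v - 4)*(v^3 + v^2 - 10*v + 8) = (v - 5)*(v - 4)*(v - 1)*(v^2 + 2*v - 8) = (v - 5)*(v - 4)*(v - 1)*(v + 4)*(v - 2)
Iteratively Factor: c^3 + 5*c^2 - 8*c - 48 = (c - 3)*(c^2 + 8*c + 16) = (c - 3)*(c + 4)*(c + 4)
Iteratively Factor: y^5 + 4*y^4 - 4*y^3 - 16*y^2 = (y + 4)*(y^4 - 4*y^2) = (y - 2)*(y + 4)*(y^3 + 2*y^2) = y*(y - 2)*(y + 4)*(y^2 + 2*y) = y*(y - 2)*(y + 2)*(y + 4)*(y)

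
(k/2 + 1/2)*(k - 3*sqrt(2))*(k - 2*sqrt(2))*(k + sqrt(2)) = k^4/2 - 2*sqrt(2)*k^3 + k^3/2 - 2*sqrt(2)*k^2 + k^2 + k + 6*sqrt(2)*k + 6*sqrt(2)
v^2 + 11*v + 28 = (v + 4)*(v + 7)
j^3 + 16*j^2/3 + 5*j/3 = j*(j + 1/3)*(j + 5)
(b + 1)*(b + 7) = b^2 + 8*b + 7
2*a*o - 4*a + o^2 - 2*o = (2*a + o)*(o - 2)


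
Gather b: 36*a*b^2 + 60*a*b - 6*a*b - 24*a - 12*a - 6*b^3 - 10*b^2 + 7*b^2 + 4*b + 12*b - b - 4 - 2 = -36*a - 6*b^3 + b^2*(36*a - 3) + b*(54*a + 15) - 6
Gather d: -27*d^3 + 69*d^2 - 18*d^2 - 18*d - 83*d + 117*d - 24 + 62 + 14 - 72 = -27*d^3 + 51*d^2 + 16*d - 20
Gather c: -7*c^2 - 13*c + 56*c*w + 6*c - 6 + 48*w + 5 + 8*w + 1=-7*c^2 + c*(56*w - 7) + 56*w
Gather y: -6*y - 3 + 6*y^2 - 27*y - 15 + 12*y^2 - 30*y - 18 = 18*y^2 - 63*y - 36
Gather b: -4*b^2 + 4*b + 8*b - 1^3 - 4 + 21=-4*b^2 + 12*b + 16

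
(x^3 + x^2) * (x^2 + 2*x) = x^5 + 3*x^4 + 2*x^3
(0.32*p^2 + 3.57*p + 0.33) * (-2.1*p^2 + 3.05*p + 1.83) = -0.672*p^4 - 6.521*p^3 + 10.7811*p^2 + 7.5396*p + 0.6039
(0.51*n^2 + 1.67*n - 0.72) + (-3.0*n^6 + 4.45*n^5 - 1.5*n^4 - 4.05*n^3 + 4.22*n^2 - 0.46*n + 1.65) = -3.0*n^6 + 4.45*n^5 - 1.5*n^4 - 4.05*n^3 + 4.73*n^2 + 1.21*n + 0.93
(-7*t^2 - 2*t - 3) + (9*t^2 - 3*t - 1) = 2*t^2 - 5*t - 4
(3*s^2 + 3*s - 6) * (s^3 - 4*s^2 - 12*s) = 3*s^5 - 9*s^4 - 54*s^3 - 12*s^2 + 72*s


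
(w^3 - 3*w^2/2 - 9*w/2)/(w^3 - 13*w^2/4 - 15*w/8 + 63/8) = 4*w/(4*w - 7)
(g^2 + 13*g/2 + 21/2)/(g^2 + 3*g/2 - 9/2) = (2*g + 7)/(2*g - 3)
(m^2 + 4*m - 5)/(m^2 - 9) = (m^2 + 4*m - 5)/(m^2 - 9)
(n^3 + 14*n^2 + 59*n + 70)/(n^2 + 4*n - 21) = (n^2 + 7*n + 10)/(n - 3)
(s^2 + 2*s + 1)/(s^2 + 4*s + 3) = (s + 1)/(s + 3)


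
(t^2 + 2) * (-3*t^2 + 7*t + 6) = -3*t^4 + 7*t^3 + 14*t + 12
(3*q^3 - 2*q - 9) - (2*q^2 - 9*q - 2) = 3*q^3 - 2*q^2 + 7*q - 7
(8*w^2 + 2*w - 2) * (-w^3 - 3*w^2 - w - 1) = -8*w^5 - 26*w^4 - 12*w^3 - 4*w^2 + 2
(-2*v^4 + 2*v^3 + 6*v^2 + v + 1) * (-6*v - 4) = 12*v^5 - 4*v^4 - 44*v^3 - 30*v^2 - 10*v - 4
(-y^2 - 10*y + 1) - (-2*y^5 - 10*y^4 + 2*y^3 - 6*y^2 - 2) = 2*y^5 + 10*y^4 - 2*y^3 + 5*y^2 - 10*y + 3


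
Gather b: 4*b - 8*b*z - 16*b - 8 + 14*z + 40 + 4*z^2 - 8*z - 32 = b*(-8*z - 12) + 4*z^2 + 6*z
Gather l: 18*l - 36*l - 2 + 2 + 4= 4 - 18*l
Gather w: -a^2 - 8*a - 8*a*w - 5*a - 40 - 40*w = -a^2 - 13*a + w*(-8*a - 40) - 40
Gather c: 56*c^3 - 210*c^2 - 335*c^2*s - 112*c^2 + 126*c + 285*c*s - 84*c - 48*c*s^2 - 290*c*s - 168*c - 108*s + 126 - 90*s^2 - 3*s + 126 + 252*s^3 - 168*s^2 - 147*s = 56*c^3 + c^2*(-335*s - 322) + c*(-48*s^2 - 5*s - 126) + 252*s^3 - 258*s^2 - 258*s + 252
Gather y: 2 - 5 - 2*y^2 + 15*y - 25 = -2*y^2 + 15*y - 28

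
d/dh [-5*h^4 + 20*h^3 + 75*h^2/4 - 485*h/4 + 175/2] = -20*h^3 + 60*h^2 + 75*h/2 - 485/4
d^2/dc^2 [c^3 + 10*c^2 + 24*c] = 6*c + 20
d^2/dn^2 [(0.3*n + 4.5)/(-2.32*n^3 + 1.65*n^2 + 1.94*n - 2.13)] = (-9.68832*n^5 - 283.7592*n^4 + 271.28202*n^3 + 65.80386*n^2 + 40.6701*n - 67.98222)/(12.487168*n^9 - 26.64288*n^8 - 12.376968*n^7 + 74.459331*n^6 - 38.572134*n^5 - 58.753269*n^4 + 65.18422*n^3 + 1.591749*n^2 - 26.404758*n + 9.663597)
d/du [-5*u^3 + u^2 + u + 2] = -15*u^2 + 2*u + 1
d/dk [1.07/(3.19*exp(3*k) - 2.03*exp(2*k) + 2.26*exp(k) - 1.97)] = (-10.2399*exp(2*k) + 4.3442*exp(k) - 2.4182)*exp(k)/(3.19*exp(3*k) - 2.03*exp(2*k) + 2.26*exp(k) - 1.97)^2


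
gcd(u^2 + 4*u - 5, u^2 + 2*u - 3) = u - 1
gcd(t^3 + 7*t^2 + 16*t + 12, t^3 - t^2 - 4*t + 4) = t + 2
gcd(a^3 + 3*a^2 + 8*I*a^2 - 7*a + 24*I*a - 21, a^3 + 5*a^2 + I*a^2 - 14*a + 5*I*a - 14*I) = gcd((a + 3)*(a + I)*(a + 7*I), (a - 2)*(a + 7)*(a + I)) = a + I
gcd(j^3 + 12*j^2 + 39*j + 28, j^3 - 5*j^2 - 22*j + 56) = j + 4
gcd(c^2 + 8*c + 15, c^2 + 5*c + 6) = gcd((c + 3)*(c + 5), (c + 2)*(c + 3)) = c + 3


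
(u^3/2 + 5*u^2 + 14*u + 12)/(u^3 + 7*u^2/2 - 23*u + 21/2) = (u^3 + 10*u^2 + 28*u + 24)/(2*u^3 + 7*u^2 - 46*u + 21)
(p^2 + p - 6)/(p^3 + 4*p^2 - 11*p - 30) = (p^2 + p - 6)/(p^3 + 4*p^2 - 11*p - 30)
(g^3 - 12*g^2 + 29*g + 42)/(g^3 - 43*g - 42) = (g - 6)/(g + 6)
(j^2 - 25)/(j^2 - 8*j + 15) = (j + 5)/(j - 3)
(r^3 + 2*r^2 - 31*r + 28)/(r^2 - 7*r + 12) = (r^2 + 6*r - 7)/(r - 3)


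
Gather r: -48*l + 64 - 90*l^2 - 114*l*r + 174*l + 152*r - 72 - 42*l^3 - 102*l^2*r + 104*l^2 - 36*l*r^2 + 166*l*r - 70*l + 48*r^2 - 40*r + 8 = -42*l^3 + 14*l^2 + 56*l + r^2*(48 - 36*l) + r*(-102*l^2 + 52*l + 112)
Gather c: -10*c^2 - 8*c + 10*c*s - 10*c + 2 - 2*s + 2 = -10*c^2 + c*(10*s - 18) - 2*s + 4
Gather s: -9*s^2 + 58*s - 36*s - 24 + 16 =-9*s^2 + 22*s - 8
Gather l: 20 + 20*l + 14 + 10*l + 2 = 30*l + 36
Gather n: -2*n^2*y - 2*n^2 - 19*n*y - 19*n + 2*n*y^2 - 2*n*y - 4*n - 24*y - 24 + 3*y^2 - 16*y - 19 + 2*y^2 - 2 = n^2*(-2*y - 2) + n*(2*y^2 - 21*y - 23) + 5*y^2 - 40*y - 45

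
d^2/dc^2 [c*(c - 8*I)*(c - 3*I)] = 6*c - 22*I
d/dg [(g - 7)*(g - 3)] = 2*g - 10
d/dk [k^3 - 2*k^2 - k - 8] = 3*k^2 - 4*k - 1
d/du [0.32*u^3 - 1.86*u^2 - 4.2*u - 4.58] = 0.96*u^2 - 3.72*u - 4.2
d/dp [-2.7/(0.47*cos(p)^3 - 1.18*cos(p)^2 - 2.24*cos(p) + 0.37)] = (-3.807*cos(p)^2 + 6.372*cos(p) + 6.048)*sin(p)/(0.47*cos(p)^3 - 1.18*cos(p)^2 - 2.24*cos(p) + 0.37)^2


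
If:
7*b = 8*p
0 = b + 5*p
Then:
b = 0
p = 0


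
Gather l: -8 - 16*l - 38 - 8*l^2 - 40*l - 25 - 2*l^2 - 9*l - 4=-10*l^2 - 65*l - 75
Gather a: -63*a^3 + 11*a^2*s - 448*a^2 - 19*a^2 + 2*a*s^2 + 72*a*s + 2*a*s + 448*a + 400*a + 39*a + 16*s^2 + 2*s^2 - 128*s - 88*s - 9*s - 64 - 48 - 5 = -63*a^3 + a^2*(11*s - 467) + a*(2*s^2 + 74*s + 887) + 18*s^2 - 225*s - 117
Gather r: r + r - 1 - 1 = 2*r - 2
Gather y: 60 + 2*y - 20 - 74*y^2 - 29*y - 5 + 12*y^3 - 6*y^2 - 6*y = 12*y^3 - 80*y^2 - 33*y + 35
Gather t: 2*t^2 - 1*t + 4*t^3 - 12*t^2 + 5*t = 4*t^3 - 10*t^2 + 4*t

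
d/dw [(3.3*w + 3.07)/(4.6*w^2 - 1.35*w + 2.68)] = (-15.18*w^2 - 28.244*w + 12.9885)/(21.16*w^4 - 12.42*w^3 + 26.4785*w^2 - 7.236*w + 7.1824)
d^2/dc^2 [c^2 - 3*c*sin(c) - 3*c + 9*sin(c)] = 3*c*sin(c) - 9*sin(c) - 6*cos(c) + 2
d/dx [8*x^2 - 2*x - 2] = 16*x - 2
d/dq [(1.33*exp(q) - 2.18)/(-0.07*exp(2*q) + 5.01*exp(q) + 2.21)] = (0.0931*exp(2*q) - 0.3052*exp(q) + 13.8611)*exp(q)/(0.0049*exp(4*q) - 0.7014*exp(3*q) + 24.7907*exp(2*q) + 22.1442*exp(q) + 4.8841)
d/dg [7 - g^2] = -2*g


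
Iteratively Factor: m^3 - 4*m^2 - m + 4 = (m - 4)*(m^2 - 1) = (m - 4)*(m - 1)*(m + 1)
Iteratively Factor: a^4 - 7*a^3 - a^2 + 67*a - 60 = (a - 1)*(a^3 - 6*a^2 - 7*a + 60) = (a - 4)*(a - 1)*(a^2 - 2*a - 15) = (a - 5)*(a - 4)*(a - 1)*(a + 3)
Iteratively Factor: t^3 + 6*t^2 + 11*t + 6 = (t + 3)*(t^2 + 3*t + 2) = (t + 2)*(t + 3)*(t + 1)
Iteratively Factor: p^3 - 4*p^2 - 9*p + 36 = (p - 3)*(p^2 - p - 12) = (p - 4)*(p - 3)*(p + 3)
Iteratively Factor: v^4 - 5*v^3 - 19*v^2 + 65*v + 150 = (v + 2)*(v^3 - 7*v^2 - 5*v + 75) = (v + 2)*(v + 3)*(v^2 - 10*v + 25) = (v - 5)*(v + 2)*(v + 3)*(v - 5)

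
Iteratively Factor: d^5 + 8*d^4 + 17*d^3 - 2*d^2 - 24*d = (d)*(d^4 + 8*d^3 + 17*d^2 - 2*d - 24) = d*(d - 1)*(d^3 + 9*d^2 + 26*d + 24) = d*(d - 1)*(d + 4)*(d^2 + 5*d + 6) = d*(d - 1)*(d + 2)*(d + 4)*(d + 3)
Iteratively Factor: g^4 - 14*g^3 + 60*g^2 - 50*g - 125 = (g + 1)*(g^3 - 15*g^2 + 75*g - 125) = (g - 5)*(g + 1)*(g^2 - 10*g + 25) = (g - 5)^2*(g + 1)*(g - 5)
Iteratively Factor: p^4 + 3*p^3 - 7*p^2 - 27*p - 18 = (p + 2)*(p^3 + p^2 - 9*p - 9) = (p + 2)*(p + 3)*(p^2 - 2*p - 3) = (p - 3)*(p + 2)*(p + 3)*(p + 1)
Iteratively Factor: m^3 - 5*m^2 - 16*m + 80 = (m - 5)*(m^2 - 16) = (m - 5)*(m + 4)*(m - 4)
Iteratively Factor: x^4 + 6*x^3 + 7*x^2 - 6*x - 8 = (x - 1)*(x^3 + 7*x^2 + 14*x + 8) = (x - 1)*(x + 2)*(x^2 + 5*x + 4) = (x - 1)*(x + 1)*(x + 2)*(x + 4)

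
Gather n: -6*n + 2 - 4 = -6*n - 2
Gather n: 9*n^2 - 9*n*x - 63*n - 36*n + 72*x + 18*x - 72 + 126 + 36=9*n^2 + n*(-9*x - 99) + 90*x + 90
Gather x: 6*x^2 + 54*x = 6*x^2 + 54*x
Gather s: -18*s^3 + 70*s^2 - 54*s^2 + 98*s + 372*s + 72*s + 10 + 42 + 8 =-18*s^3 + 16*s^2 + 542*s + 60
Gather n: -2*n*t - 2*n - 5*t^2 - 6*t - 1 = n*(-2*t - 2) - 5*t^2 - 6*t - 1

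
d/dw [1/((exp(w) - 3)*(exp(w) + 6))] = (-2*exp(w) - 3)*exp(w)/(exp(4*w) + 6*exp(3*w) - 27*exp(2*w) - 108*exp(w) + 324)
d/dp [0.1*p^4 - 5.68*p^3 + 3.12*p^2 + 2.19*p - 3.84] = 0.4*p^3 - 17.04*p^2 + 6.24*p + 2.19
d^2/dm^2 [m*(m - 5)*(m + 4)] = 6*m - 2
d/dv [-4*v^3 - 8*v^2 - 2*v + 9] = -12*v^2 - 16*v - 2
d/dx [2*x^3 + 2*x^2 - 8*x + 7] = 6*x^2 + 4*x - 8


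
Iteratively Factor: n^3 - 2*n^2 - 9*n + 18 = (n + 3)*(n^2 - 5*n + 6) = (n - 3)*(n + 3)*(n - 2)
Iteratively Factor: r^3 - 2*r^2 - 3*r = (r)*(r^2 - 2*r - 3) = r*(r + 1)*(r - 3)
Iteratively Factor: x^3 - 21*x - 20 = (x + 1)*(x^2 - x - 20) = (x + 1)*(x + 4)*(x - 5)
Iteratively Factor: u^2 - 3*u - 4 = (u + 1)*(u - 4)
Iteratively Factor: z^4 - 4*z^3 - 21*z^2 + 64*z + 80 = (z + 1)*(z^3 - 5*z^2 - 16*z + 80) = (z - 5)*(z + 1)*(z^2 - 16) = (z - 5)*(z - 4)*(z + 1)*(z + 4)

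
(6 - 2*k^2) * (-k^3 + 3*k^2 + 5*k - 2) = 2*k^5 - 6*k^4 - 16*k^3 + 22*k^2 + 30*k - 12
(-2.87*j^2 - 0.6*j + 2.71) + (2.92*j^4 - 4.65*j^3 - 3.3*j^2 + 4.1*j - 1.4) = 2.92*j^4 - 4.65*j^3 - 6.17*j^2 + 3.5*j + 1.31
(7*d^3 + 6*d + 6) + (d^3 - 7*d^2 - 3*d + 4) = 8*d^3 - 7*d^2 + 3*d + 10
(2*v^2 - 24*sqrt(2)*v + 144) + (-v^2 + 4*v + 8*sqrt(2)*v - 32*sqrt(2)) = v^2 - 16*sqrt(2)*v + 4*v - 32*sqrt(2) + 144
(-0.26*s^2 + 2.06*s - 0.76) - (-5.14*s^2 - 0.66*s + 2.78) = 4.88*s^2 + 2.72*s - 3.54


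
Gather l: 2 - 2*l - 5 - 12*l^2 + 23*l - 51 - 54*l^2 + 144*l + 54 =-66*l^2 + 165*l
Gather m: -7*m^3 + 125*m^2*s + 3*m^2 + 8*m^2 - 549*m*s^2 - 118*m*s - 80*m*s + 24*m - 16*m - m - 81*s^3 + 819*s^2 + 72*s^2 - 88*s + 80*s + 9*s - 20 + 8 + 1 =-7*m^3 + m^2*(125*s + 11) + m*(-549*s^2 - 198*s + 7) - 81*s^3 + 891*s^2 + s - 11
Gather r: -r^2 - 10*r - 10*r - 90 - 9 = -r^2 - 20*r - 99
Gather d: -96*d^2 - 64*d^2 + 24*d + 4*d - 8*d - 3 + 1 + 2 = -160*d^2 + 20*d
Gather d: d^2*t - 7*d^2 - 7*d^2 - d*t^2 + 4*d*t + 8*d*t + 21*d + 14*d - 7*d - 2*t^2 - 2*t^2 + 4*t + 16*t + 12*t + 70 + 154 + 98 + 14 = d^2*(t - 14) + d*(-t^2 + 12*t + 28) - 4*t^2 + 32*t + 336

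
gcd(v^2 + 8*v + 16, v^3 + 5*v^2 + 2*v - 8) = v + 4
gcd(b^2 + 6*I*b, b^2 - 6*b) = b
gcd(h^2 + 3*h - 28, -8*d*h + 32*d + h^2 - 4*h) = h - 4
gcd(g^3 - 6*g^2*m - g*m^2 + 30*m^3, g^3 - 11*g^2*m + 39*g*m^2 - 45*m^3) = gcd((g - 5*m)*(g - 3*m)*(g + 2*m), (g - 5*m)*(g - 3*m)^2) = g^2 - 8*g*m + 15*m^2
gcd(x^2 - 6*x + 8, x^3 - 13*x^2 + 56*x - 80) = x - 4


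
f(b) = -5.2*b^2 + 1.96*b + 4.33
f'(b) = 1.96 - 10.4*b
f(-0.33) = 3.12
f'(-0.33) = 5.39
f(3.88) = -66.35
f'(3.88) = -38.39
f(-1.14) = -4.66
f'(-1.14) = 13.82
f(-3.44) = -63.95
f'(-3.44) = 37.74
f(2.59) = -25.48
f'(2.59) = -24.98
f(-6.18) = -206.38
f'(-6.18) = 66.23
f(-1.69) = -13.83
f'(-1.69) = 19.54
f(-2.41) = -30.60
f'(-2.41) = 27.02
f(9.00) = -399.23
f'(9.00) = -91.64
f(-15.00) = -1195.07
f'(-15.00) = 157.96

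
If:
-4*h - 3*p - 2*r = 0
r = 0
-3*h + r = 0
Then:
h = 0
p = 0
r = 0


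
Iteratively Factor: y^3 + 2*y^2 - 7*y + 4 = (y - 1)*(y^2 + 3*y - 4) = (y - 1)^2*(y + 4)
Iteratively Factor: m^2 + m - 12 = (m + 4)*(m - 3)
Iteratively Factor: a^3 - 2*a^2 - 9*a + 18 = (a - 2)*(a^2 - 9) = (a - 3)*(a - 2)*(a + 3)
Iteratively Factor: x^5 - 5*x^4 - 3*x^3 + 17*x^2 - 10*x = (x - 1)*(x^4 - 4*x^3 - 7*x^2 + 10*x) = (x - 1)^2*(x^3 - 3*x^2 - 10*x) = (x - 1)^2*(x + 2)*(x^2 - 5*x) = (x - 5)*(x - 1)^2*(x + 2)*(x)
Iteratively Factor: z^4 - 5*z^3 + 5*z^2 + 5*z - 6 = (z - 1)*(z^3 - 4*z^2 + z + 6) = (z - 3)*(z - 1)*(z^2 - z - 2) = (z - 3)*(z - 1)*(z + 1)*(z - 2)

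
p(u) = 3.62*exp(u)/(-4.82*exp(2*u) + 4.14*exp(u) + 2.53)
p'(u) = 3.62*(9.64*exp(2*u) - 4.14*exp(u))*exp(u)/(-4.82*exp(2*u) + 4.14*exp(u) + 2.53)^2 + 3.62*exp(u)/(-4.82*exp(2*u) + 4.14*exp(u) + 2.53) = (17.4484*exp(2*u) + 9.1586)*exp(u)/(23.2324*exp(4*u) - 39.9096*exp(3*u) - 7.2496*exp(2*u) + 20.9484*exp(u) + 6.4009)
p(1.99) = -0.12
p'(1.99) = 0.14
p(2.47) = -0.07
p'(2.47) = 0.07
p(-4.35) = 0.02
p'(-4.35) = 0.02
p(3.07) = -0.04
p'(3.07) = 0.04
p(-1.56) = 0.24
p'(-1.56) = 0.21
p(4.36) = -0.01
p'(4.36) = 0.01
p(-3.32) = 0.05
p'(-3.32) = 0.05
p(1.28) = -0.29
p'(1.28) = 0.42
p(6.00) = 0.00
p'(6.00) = 0.00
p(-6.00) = 0.00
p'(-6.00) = 0.00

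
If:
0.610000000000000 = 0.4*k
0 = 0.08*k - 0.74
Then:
No Solution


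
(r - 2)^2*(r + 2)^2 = r^4 - 8*r^2 + 16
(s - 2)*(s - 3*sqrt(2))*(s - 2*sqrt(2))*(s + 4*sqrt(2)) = s^4 - 2*s^3 - sqrt(2)*s^3 - 28*s^2 + 2*sqrt(2)*s^2 + 56*s + 48*sqrt(2)*s - 96*sqrt(2)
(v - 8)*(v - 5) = v^2 - 13*v + 40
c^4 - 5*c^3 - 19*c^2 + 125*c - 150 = (c - 5)*(c - 3)*(c - 2)*(c + 5)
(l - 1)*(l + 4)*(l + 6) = l^3 + 9*l^2 + 14*l - 24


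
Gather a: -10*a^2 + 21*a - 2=-10*a^2 + 21*a - 2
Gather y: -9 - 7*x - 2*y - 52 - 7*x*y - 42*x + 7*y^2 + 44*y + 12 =-49*x + 7*y^2 + y*(42 - 7*x) - 49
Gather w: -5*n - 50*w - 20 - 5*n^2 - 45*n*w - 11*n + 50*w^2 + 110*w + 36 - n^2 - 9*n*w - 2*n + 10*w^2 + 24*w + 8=-6*n^2 - 18*n + 60*w^2 + w*(84 - 54*n) + 24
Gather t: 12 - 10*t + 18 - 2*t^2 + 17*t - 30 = -2*t^2 + 7*t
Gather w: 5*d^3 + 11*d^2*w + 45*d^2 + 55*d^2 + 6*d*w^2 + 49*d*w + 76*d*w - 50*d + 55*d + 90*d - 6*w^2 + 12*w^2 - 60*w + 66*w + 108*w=5*d^3 + 100*d^2 + 95*d + w^2*(6*d + 6) + w*(11*d^2 + 125*d + 114)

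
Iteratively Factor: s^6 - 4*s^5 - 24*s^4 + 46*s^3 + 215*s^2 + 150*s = (s - 5)*(s^5 + s^4 - 19*s^3 - 49*s^2 - 30*s) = (s - 5)^2*(s^4 + 6*s^3 + 11*s^2 + 6*s) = (s - 5)^2*(s + 1)*(s^3 + 5*s^2 + 6*s) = (s - 5)^2*(s + 1)*(s + 3)*(s^2 + 2*s) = s*(s - 5)^2*(s + 1)*(s + 3)*(s + 2)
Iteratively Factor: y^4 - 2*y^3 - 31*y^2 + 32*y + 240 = (y - 5)*(y^3 + 3*y^2 - 16*y - 48) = (y - 5)*(y + 4)*(y^2 - y - 12) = (y - 5)*(y + 3)*(y + 4)*(y - 4)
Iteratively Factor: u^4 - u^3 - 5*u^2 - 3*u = (u + 1)*(u^3 - 2*u^2 - 3*u) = (u - 3)*(u + 1)*(u^2 + u) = u*(u - 3)*(u + 1)*(u + 1)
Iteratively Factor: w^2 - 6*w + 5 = (w - 1)*(w - 5)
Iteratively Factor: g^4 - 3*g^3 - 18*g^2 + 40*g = (g - 5)*(g^3 + 2*g^2 - 8*g) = (g - 5)*(g + 4)*(g^2 - 2*g) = g*(g - 5)*(g + 4)*(g - 2)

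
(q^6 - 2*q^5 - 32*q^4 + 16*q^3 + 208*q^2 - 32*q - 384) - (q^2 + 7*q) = q^6 - 2*q^5 - 32*q^4 + 16*q^3 + 207*q^2 - 39*q - 384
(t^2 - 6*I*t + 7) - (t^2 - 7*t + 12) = 7*t - 6*I*t - 5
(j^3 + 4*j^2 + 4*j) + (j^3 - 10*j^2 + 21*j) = 2*j^3 - 6*j^2 + 25*j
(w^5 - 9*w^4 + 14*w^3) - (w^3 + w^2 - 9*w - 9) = w^5 - 9*w^4 + 13*w^3 - w^2 + 9*w + 9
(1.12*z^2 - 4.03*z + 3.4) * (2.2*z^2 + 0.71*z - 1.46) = 2.464*z^4 - 8.0708*z^3 + 2.9835*z^2 + 8.2978*z - 4.964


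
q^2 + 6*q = q*(q + 6)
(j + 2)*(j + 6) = j^2 + 8*j + 12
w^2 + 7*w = w*(w + 7)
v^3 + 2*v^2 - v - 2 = (v - 1)*(v + 1)*(v + 2)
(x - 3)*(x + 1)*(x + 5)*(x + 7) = x^4 + 10*x^3 + 8*x^2 - 106*x - 105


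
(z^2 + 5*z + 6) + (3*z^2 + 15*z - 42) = 4*z^2 + 20*z - 36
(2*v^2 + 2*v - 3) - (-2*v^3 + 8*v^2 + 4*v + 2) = 2*v^3 - 6*v^2 - 2*v - 5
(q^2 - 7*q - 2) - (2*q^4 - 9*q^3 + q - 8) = -2*q^4 + 9*q^3 + q^2 - 8*q + 6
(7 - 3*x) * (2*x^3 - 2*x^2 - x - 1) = -6*x^4 + 20*x^3 - 11*x^2 - 4*x - 7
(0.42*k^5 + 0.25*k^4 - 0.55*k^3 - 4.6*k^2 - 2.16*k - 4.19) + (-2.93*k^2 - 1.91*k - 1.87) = 0.42*k^5 + 0.25*k^4 - 0.55*k^3 - 7.53*k^2 - 4.07*k - 6.06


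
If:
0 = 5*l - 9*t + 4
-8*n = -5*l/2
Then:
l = 9*t/5 - 4/5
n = 9*t/16 - 1/4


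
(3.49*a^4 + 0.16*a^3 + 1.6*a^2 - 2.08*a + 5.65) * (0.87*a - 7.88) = 3.0363*a^5 - 27.362*a^4 + 0.1312*a^3 - 14.4176*a^2 + 21.3059*a - 44.522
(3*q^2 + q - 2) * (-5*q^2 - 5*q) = -15*q^4 - 20*q^3 + 5*q^2 + 10*q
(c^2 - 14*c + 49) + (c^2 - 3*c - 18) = 2*c^2 - 17*c + 31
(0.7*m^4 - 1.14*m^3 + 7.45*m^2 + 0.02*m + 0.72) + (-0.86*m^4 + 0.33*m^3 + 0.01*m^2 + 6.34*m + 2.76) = -0.16*m^4 - 0.81*m^3 + 7.46*m^2 + 6.36*m + 3.48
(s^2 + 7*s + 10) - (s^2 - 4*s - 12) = 11*s + 22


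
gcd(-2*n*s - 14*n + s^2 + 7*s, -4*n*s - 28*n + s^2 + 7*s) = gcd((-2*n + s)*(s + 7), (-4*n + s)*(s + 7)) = s + 7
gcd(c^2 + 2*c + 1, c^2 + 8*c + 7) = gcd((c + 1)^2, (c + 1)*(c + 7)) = c + 1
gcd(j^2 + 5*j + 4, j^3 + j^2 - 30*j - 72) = j + 4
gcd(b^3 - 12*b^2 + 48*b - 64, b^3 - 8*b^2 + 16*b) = b^2 - 8*b + 16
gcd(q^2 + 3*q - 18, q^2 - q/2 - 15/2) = q - 3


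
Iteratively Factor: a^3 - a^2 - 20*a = (a + 4)*(a^2 - 5*a) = (a - 5)*(a + 4)*(a)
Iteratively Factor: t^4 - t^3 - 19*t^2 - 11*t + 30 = (t + 3)*(t^3 - 4*t^2 - 7*t + 10) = (t - 1)*(t + 3)*(t^2 - 3*t - 10) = (t - 5)*(t - 1)*(t + 3)*(t + 2)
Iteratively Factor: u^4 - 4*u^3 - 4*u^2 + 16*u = (u)*(u^3 - 4*u^2 - 4*u + 16) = u*(u - 2)*(u^2 - 2*u - 8) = u*(u - 4)*(u - 2)*(u + 2)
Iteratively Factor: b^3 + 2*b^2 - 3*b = (b - 1)*(b^2 + 3*b) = b*(b - 1)*(b + 3)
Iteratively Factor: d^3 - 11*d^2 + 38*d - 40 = (d - 5)*(d^2 - 6*d + 8) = (d - 5)*(d - 2)*(d - 4)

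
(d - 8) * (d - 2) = d^2 - 10*d + 16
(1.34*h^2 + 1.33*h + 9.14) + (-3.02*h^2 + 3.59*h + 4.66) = -1.68*h^2 + 4.92*h + 13.8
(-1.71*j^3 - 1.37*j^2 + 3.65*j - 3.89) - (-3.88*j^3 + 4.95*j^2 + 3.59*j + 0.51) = 2.17*j^3 - 6.32*j^2 + 0.0600000000000001*j - 4.4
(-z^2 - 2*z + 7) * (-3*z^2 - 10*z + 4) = 3*z^4 + 16*z^3 - 5*z^2 - 78*z + 28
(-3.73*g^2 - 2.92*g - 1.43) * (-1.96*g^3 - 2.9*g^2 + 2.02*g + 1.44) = 7.3108*g^5 + 16.5402*g^4 + 3.7362*g^3 - 7.1226*g^2 - 7.0934*g - 2.0592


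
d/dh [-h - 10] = -1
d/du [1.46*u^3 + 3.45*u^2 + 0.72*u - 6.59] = 4.38*u^2 + 6.9*u + 0.72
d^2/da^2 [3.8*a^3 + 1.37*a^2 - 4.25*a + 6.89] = 22.8*a + 2.74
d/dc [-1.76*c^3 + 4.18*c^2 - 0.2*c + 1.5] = -5.28*c^2 + 8.36*c - 0.2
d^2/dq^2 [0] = 0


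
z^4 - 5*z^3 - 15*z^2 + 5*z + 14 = (z - 7)*(z - 1)*(z + 1)*(z + 2)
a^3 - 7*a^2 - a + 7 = (a - 7)*(a - 1)*(a + 1)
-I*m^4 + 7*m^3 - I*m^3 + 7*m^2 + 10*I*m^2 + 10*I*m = m*(m + 2*I)*(m + 5*I)*(-I*m - I)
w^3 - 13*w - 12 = (w - 4)*(w + 1)*(w + 3)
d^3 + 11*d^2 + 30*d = d*(d + 5)*(d + 6)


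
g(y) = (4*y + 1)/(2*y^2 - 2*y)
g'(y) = (2 - 4*y)*(4*y + 1)/(2*y^2 - 2*y)^2 + 4/(2*y^2 - 2*y) = (-2*y^2 - y + 1/2)/(y^2*(y^2 - 2*y + 1))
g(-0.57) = -0.72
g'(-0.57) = 0.52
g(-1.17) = -0.72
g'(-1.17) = -0.17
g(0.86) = -18.44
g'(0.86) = -126.87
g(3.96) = 0.72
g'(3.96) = -0.25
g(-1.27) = -0.71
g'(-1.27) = -0.18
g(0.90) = -25.56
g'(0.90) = -249.38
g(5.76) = 0.44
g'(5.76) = -0.10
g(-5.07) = -0.31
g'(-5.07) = -0.05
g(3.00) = 1.08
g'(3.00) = -0.57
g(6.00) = 0.42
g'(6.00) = -0.09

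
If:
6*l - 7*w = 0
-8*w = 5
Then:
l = -35/48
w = -5/8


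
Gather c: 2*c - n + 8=2*c - n + 8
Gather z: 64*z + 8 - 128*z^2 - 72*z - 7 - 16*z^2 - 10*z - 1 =-144*z^2 - 18*z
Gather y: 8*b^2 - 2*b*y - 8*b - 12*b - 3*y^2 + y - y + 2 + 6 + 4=8*b^2 - 2*b*y - 20*b - 3*y^2 + 12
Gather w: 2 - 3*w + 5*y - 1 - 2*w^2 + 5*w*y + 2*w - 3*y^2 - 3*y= -2*w^2 + w*(5*y - 1) - 3*y^2 + 2*y + 1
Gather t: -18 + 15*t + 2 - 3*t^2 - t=-3*t^2 + 14*t - 16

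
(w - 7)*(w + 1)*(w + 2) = w^3 - 4*w^2 - 19*w - 14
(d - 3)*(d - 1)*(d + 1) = d^3 - 3*d^2 - d + 3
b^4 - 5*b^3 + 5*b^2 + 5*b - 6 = (b - 3)*(b - 2)*(b - 1)*(b + 1)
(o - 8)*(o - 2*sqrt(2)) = o^2 - 8*o - 2*sqrt(2)*o + 16*sqrt(2)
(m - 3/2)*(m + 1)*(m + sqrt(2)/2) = m^3 - m^2/2 + sqrt(2)*m^2/2 - 3*m/2 - sqrt(2)*m/4 - 3*sqrt(2)/4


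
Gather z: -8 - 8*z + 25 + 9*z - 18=z - 1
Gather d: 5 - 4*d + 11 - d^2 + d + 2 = -d^2 - 3*d + 18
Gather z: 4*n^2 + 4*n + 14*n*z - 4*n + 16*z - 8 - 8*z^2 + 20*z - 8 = 4*n^2 - 8*z^2 + z*(14*n + 36) - 16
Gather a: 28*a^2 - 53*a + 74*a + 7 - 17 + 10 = 28*a^2 + 21*a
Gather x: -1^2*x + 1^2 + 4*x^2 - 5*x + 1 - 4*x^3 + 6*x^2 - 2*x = -4*x^3 + 10*x^2 - 8*x + 2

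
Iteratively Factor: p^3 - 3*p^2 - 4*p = (p + 1)*(p^2 - 4*p) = p*(p + 1)*(p - 4)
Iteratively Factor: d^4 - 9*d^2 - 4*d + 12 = (d - 3)*(d^3 + 3*d^2 - 4) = (d - 3)*(d + 2)*(d^2 + d - 2) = (d - 3)*(d - 1)*(d + 2)*(d + 2)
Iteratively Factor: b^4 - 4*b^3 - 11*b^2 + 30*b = (b - 2)*(b^3 - 2*b^2 - 15*b) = b*(b - 2)*(b^2 - 2*b - 15) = b*(b - 5)*(b - 2)*(b + 3)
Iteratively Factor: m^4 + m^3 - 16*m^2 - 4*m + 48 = (m - 3)*(m^3 + 4*m^2 - 4*m - 16) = (m - 3)*(m + 2)*(m^2 + 2*m - 8) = (m - 3)*(m - 2)*(m + 2)*(m + 4)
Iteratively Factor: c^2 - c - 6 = (c - 3)*(c + 2)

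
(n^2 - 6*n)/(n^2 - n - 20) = n*(6 - n)/(-n^2 + n + 20)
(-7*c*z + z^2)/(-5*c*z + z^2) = (7*c - z)/(5*c - z)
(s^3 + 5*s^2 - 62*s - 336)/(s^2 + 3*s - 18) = (s^2 - s - 56)/(s - 3)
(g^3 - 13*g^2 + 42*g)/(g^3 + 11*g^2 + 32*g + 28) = g*(g^2 - 13*g + 42)/(g^3 + 11*g^2 + 32*g + 28)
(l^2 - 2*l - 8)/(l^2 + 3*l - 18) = (l^2 - 2*l - 8)/(l^2 + 3*l - 18)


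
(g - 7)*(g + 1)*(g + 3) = g^3 - 3*g^2 - 25*g - 21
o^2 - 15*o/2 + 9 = (o - 6)*(o - 3/2)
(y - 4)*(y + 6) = y^2 + 2*y - 24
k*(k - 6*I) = k^2 - 6*I*k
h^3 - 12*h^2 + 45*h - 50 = (h - 5)^2*(h - 2)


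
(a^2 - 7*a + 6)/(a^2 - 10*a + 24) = (a - 1)/(a - 4)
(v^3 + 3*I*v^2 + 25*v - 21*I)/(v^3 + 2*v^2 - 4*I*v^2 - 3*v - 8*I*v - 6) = (v + 7*I)/(v + 2)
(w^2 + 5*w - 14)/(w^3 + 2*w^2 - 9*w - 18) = (w^2 + 5*w - 14)/(w^3 + 2*w^2 - 9*w - 18)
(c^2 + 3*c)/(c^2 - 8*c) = (c + 3)/(c - 8)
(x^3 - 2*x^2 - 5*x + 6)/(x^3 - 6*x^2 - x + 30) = (x - 1)/(x - 5)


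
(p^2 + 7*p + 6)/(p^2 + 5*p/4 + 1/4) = 4*(p + 6)/(4*p + 1)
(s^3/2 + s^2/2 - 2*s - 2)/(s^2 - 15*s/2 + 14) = (s^3 + s^2 - 4*s - 4)/(2*s^2 - 15*s + 28)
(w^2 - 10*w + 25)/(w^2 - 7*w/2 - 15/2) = 2*(w - 5)/(2*w + 3)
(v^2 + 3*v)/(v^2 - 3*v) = (v + 3)/(v - 3)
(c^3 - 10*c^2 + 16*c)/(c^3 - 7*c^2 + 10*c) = (c - 8)/(c - 5)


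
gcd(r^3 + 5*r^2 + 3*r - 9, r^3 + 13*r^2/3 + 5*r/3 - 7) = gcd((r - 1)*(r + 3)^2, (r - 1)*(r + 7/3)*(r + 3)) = r^2 + 2*r - 3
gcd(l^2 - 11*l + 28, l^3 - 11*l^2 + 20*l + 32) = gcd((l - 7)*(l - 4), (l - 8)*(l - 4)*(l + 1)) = l - 4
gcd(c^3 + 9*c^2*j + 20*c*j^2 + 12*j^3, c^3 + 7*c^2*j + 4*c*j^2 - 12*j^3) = c^2 + 8*c*j + 12*j^2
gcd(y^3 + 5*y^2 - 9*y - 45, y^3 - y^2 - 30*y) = y + 5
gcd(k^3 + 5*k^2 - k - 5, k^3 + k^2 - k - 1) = k^2 - 1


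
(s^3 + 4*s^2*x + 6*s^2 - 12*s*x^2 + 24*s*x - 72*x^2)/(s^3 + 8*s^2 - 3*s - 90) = (s^2 + 4*s*x - 12*x^2)/(s^2 + 2*s - 15)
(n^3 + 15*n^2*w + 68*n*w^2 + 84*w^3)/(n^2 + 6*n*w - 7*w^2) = (-n^2 - 8*n*w - 12*w^2)/(-n + w)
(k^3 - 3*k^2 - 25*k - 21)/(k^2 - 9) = (k^2 - 6*k - 7)/(k - 3)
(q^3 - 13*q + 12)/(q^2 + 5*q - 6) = (q^2 + q - 12)/(q + 6)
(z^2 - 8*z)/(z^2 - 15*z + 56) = z/(z - 7)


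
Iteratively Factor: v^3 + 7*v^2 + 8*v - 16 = (v + 4)*(v^2 + 3*v - 4) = (v - 1)*(v + 4)*(v + 4)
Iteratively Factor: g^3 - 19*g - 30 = (g + 3)*(g^2 - 3*g - 10) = (g + 2)*(g + 3)*(g - 5)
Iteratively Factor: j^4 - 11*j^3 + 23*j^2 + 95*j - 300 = (j + 3)*(j^3 - 14*j^2 + 65*j - 100) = (j - 5)*(j + 3)*(j^2 - 9*j + 20) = (j - 5)^2*(j + 3)*(j - 4)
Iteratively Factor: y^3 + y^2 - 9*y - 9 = (y - 3)*(y^2 + 4*y + 3) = (y - 3)*(y + 1)*(y + 3)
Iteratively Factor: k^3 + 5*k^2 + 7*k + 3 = (k + 1)*(k^2 + 4*k + 3) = (k + 1)^2*(k + 3)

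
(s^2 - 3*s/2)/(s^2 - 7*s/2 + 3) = s/(s - 2)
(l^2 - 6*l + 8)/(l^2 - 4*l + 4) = (l - 4)/(l - 2)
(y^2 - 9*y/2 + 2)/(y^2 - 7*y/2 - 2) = (2*y - 1)/(2*y + 1)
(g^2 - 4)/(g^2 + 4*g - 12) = (g + 2)/(g + 6)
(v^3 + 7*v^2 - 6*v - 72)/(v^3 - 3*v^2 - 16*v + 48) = (v + 6)/(v - 4)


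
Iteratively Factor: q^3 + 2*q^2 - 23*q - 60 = (q + 3)*(q^2 - q - 20) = (q - 5)*(q + 3)*(q + 4)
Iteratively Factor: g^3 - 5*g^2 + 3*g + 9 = (g + 1)*(g^2 - 6*g + 9) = (g - 3)*(g + 1)*(g - 3)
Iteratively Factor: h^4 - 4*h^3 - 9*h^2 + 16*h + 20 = (h + 2)*(h^3 - 6*h^2 + 3*h + 10) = (h + 1)*(h + 2)*(h^2 - 7*h + 10) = (h - 5)*(h + 1)*(h + 2)*(h - 2)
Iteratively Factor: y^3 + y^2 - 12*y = (y + 4)*(y^2 - 3*y) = y*(y + 4)*(y - 3)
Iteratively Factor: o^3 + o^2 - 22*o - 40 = (o + 2)*(o^2 - o - 20) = (o + 2)*(o + 4)*(o - 5)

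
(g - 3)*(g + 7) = g^2 + 4*g - 21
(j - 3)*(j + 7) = j^2 + 4*j - 21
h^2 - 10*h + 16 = (h - 8)*(h - 2)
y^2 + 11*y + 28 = (y + 4)*(y + 7)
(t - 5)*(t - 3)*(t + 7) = t^3 - t^2 - 41*t + 105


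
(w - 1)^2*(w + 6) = w^3 + 4*w^2 - 11*w + 6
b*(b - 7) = b^2 - 7*b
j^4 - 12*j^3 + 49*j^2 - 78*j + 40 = (j - 5)*(j - 4)*(j - 2)*(j - 1)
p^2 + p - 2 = (p - 1)*(p + 2)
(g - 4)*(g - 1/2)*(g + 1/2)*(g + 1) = g^4 - 3*g^3 - 17*g^2/4 + 3*g/4 + 1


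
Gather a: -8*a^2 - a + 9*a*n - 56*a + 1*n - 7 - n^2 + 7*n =-8*a^2 + a*(9*n - 57) - n^2 + 8*n - 7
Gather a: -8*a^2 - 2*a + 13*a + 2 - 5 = -8*a^2 + 11*a - 3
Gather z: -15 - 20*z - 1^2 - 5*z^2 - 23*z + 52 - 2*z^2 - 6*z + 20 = -7*z^2 - 49*z + 56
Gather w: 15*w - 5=15*w - 5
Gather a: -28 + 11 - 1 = -18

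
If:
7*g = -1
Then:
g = -1/7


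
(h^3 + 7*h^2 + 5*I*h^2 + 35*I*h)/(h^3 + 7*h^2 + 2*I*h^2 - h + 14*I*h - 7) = h*(h + 5*I)/(h^2 + 2*I*h - 1)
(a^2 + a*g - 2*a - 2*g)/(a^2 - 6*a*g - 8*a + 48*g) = (a^2 + a*g - 2*a - 2*g)/(a^2 - 6*a*g - 8*a + 48*g)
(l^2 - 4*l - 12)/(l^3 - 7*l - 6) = (l - 6)/(l^2 - 2*l - 3)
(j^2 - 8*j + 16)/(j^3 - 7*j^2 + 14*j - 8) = (j - 4)/(j^2 - 3*j + 2)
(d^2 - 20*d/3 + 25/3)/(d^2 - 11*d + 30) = (d - 5/3)/(d - 6)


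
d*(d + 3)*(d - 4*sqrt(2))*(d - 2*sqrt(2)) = d^4 - 6*sqrt(2)*d^3 + 3*d^3 - 18*sqrt(2)*d^2 + 16*d^2 + 48*d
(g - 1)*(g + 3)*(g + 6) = g^3 + 8*g^2 + 9*g - 18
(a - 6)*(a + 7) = a^2 + a - 42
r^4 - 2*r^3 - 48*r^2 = r^2*(r - 8)*(r + 6)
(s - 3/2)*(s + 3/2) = s^2 - 9/4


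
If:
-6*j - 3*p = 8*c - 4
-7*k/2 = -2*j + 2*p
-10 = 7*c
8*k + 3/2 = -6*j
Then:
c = -10/7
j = 719/644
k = -165/161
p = 937/322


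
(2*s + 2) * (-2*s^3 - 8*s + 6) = -4*s^4 - 4*s^3 - 16*s^2 - 4*s + 12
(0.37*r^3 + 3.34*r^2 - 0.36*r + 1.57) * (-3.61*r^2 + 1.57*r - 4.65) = -1.3357*r^5 - 11.4765*r^4 + 4.8229*r^3 - 21.7639*r^2 + 4.1389*r - 7.3005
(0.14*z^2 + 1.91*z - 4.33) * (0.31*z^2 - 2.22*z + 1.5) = 0.0434*z^4 + 0.2813*z^3 - 5.3725*z^2 + 12.4776*z - 6.495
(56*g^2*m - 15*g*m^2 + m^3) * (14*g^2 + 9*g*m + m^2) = 784*g^4*m + 294*g^3*m^2 - 65*g^2*m^3 - 6*g*m^4 + m^5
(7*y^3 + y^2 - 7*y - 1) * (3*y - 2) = 21*y^4 - 11*y^3 - 23*y^2 + 11*y + 2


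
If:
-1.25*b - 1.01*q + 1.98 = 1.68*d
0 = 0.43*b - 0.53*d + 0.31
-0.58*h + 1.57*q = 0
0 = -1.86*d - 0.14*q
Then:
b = -1.07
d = -0.28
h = 10.16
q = 3.75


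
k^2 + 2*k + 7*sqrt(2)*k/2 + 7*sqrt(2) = (k + 2)*(k + 7*sqrt(2)/2)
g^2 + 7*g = g*(g + 7)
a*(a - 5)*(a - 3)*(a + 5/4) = a^4 - 27*a^3/4 + 5*a^2 + 75*a/4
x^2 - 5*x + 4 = (x - 4)*(x - 1)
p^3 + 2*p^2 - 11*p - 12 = (p - 3)*(p + 1)*(p + 4)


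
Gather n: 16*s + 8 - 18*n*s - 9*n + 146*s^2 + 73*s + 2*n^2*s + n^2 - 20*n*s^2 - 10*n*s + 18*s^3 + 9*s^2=n^2*(2*s + 1) + n*(-20*s^2 - 28*s - 9) + 18*s^3 + 155*s^2 + 89*s + 8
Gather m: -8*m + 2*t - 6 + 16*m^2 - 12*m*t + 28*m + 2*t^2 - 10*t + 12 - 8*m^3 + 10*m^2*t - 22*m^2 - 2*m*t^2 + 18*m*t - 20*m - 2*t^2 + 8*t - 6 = -8*m^3 + m^2*(10*t - 6) + m*(-2*t^2 + 6*t)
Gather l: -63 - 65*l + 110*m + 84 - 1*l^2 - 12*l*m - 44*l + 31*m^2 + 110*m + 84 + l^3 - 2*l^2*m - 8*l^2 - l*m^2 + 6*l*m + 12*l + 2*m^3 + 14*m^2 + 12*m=l^3 + l^2*(-2*m - 9) + l*(-m^2 - 6*m - 97) + 2*m^3 + 45*m^2 + 232*m + 105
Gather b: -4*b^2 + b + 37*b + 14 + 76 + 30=-4*b^2 + 38*b + 120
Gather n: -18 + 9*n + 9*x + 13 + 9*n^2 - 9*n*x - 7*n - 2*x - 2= 9*n^2 + n*(2 - 9*x) + 7*x - 7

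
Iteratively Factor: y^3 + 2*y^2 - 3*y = (y - 1)*(y^2 + 3*y) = (y - 1)*(y + 3)*(y)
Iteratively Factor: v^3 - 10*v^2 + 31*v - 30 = (v - 2)*(v^2 - 8*v + 15) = (v - 5)*(v - 2)*(v - 3)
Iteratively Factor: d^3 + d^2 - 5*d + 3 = (d - 1)*(d^2 + 2*d - 3) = (d - 1)^2*(d + 3)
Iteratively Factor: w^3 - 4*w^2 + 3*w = (w - 1)*(w^2 - 3*w) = (w - 3)*(w - 1)*(w)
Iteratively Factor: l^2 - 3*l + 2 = (l - 2)*(l - 1)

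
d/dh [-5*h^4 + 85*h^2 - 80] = -20*h^3 + 170*h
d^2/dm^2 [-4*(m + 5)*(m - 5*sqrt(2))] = -8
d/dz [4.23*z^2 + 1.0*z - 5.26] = 8.46*z + 1.0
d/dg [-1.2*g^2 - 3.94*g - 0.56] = -2.4*g - 3.94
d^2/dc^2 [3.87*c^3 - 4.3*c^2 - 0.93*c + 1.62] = 23.22*c - 8.6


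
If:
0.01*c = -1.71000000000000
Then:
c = -171.00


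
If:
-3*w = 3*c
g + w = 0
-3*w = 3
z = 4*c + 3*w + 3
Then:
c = 1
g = 1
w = -1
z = 4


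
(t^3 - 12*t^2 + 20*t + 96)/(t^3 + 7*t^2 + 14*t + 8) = (t^2 - 14*t + 48)/(t^2 + 5*t + 4)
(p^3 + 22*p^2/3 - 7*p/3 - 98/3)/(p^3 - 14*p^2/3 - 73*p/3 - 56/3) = (p^2 + 5*p - 14)/(p^2 - 7*p - 8)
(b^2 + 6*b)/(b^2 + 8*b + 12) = b/(b + 2)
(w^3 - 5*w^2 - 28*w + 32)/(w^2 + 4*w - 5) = (w^2 - 4*w - 32)/(w + 5)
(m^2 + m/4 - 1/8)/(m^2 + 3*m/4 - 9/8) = (8*m^2 + 2*m - 1)/(8*m^2 + 6*m - 9)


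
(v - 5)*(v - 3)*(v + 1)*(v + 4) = v^4 - 3*v^3 - 21*v^2 + 43*v + 60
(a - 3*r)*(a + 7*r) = a^2 + 4*a*r - 21*r^2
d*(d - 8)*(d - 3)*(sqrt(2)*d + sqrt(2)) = sqrt(2)*d^4 - 10*sqrt(2)*d^3 + 13*sqrt(2)*d^2 + 24*sqrt(2)*d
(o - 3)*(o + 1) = o^2 - 2*o - 3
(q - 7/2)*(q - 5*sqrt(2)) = q^2 - 5*sqrt(2)*q - 7*q/2 + 35*sqrt(2)/2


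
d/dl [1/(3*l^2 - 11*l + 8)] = (11 - 6*l)/(3*l^2 - 11*l + 8)^2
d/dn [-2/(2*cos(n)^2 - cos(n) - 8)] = 2*(1 - 4*cos(n))*sin(n)/(cos(n) - cos(2*n) + 7)^2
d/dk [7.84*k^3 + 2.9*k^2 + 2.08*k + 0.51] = 23.52*k^2 + 5.8*k + 2.08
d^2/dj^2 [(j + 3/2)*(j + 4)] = 2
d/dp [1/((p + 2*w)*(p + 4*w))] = 2*(-p - 3*w)/(p^4 + 12*p^3*w + 52*p^2*w^2 + 96*p*w^3 + 64*w^4)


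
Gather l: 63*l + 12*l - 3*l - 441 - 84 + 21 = 72*l - 504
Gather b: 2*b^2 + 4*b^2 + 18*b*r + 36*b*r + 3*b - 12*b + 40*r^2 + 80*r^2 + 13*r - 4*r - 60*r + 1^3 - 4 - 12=6*b^2 + b*(54*r - 9) + 120*r^2 - 51*r - 15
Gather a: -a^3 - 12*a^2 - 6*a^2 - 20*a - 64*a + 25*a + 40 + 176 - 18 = -a^3 - 18*a^2 - 59*a + 198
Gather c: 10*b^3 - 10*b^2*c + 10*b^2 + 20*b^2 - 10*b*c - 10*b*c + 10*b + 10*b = 10*b^3 + 30*b^2 + 20*b + c*(-10*b^2 - 20*b)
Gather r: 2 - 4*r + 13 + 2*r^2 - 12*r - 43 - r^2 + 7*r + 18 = r^2 - 9*r - 10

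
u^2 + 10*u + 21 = (u + 3)*(u + 7)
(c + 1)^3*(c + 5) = c^4 + 8*c^3 + 18*c^2 + 16*c + 5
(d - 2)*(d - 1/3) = d^2 - 7*d/3 + 2/3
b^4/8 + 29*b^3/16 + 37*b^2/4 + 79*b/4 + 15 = (b/4 + 1)*(b/2 + 1)*(b + 5/2)*(b + 6)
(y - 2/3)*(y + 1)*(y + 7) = y^3 + 22*y^2/3 + 5*y/3 - 14/3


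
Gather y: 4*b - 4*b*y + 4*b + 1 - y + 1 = 8*b + y*(-4*b - 1) + 2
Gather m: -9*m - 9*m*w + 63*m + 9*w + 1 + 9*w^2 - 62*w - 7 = m*(54 - 9*w) + 9*w^2 - 53*w - 6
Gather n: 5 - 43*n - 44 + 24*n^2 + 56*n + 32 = 24*n^2 + 13*n - 7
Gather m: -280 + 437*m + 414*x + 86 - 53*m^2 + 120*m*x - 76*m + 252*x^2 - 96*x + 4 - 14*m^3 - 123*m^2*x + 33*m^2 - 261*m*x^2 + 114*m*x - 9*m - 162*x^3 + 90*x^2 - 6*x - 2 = -14*m^3 + m^2*(-123*x - 20) + m*(-261*x^2 + 234*x + 352) - 162*x^3 + 342*x^2 + 312*x - 192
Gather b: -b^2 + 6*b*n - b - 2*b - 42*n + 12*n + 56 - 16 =-b^2 + b*(6*n - 3) - 30*n + 40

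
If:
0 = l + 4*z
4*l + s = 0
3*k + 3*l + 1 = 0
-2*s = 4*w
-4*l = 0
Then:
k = -1/3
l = 0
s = 0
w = 0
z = 0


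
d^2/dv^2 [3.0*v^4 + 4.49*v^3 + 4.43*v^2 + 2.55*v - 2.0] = 36.0*v^2 + 26.94*v + 8.86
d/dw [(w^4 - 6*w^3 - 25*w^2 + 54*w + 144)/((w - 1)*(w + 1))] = 2*(w^5 - 3*w^4 - 2*w^3 - 18*w^2 - 119*w - 27)/(w^4 - 2*w^2 + 1)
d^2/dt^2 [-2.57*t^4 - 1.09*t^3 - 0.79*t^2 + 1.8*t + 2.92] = -30.84*t^2 - 6.54*t - 1.58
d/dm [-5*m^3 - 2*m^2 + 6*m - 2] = -15*m^2 - 4*m + 6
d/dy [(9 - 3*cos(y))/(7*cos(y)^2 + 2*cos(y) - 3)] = 3*(-7*cos(y)^2 + 42*cos(y) + 3)*sin(y)/(-7*sin(y)^2 + 2*cos(y) + 4)^2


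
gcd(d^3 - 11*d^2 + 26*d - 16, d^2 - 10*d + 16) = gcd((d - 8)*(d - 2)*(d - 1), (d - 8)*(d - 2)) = d^2 - 10*d + 16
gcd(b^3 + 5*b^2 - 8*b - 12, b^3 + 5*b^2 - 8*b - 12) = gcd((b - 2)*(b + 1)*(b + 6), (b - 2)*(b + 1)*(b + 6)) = b^3 + 5*b^2 - 8*b - 12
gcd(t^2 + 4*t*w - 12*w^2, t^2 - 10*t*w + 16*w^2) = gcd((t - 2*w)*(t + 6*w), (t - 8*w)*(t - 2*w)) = t - 2*w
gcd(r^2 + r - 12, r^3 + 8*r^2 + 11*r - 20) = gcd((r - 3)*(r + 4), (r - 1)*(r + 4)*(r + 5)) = r + 4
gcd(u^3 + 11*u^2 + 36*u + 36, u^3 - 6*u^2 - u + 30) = u + 2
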